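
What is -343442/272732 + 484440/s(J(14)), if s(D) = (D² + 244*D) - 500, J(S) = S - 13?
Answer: -4406995593/2318222 ≈ -1901.0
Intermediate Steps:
J(S) = -13 + S
s(D) = -500 + D² + 244*D
-343442/272732 + 484440/s(J(14)) = -343442/272732 + 484440/(-500 + (-13 + 14)² + 244*(-13 + 14)) = -343442*1/272732 + 484440/(-500 + 1² + 244*1) = -171721/136366 + 484440/(-500 + 1 + 244) = -171721/136366 + 484440/(-255) = -171721/136366 + 484440*(-1/255) = -171721/136366 - 32296/17 = -4406995593/2318222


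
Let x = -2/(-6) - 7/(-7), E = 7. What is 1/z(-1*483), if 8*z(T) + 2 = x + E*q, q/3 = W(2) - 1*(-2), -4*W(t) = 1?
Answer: 96/433 ≈ 0.22171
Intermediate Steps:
W(t) = -1/4 (W(t) = -1/4*1 = -1/4)
x = 4/3 (x = -2*(-1/6) - 7*(-1/7) = 1/3 + 1 = 4/3 ≈ 1.3333)
q = 21/4 (q = 3*(-1/4 - 1*(-2)) = 3*(-1/4 + 2) = 3*(7/4) = 21/4 ≈ 5.2500)
z(T) = 433/96 (z(T) = -1/4 + (4/3 + 7*(21/4))/8 = -1/4 + (4/3 + 147/4)/8 = -1/4 + (1/8)*(457/12) = -1/4 + 457/96 = 433/96)
1/z(-1*483) = 1/(433/96) = 96/433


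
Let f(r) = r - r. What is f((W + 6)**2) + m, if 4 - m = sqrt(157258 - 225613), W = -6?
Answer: 4 - 21*I*sqrt(155) ≈ 4.0 - 261.45*I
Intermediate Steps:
f(r) = 0
m = 4 - 21*I*sqrt(155) (m = 4 - sqrt(157258 - 225613) = 4 - sqrt(-68355) = 4 - 21*I*sqrt(155) ≈ 4.0 - 261.45*I)
f((W + 6)**2) + m = 0 + (4 - 21*I*sqrt(155)) = 4 - 21*I*sqrt(155)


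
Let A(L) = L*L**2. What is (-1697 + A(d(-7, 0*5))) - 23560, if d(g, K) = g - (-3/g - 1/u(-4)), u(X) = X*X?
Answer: -36045782121/1404928 ≈ -25657.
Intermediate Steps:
u(X) = X**2
d(g, K) = 1/16 + g + 3/g (d(g, K) = g - (-3/g - 1/((-4)**2)) = g - (-3/g - 1/16) = g - (-1/16 - 3/g) = g + (1/16 + 3/g) = 1/16 + g + 3/g)
A(L) = L**3
(-1697 + A(d(-7, 0*5))) - 23560 = (-1697 + (1/16 - 7 + 3/(-7))**3) - 23560 = (-1697 + (1/16 - 7 + 3*(-1/7))**3) - 23560 = (-1697 + (1/16 - 7 - 3/7)**3) - 23560 = (-1697 + (-825/112)**3) - 23560 = (-1697 - 561515625/1404928) - 23560 = -2945678441/1404928 - 23560 = -36045782121/1404928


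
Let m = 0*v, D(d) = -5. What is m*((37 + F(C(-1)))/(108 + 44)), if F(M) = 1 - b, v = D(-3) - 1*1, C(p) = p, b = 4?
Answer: 0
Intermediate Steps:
v = -6 (v = -5 - 1*1 = -5 - 1 = -6)
F(M) = -3 (F(M) = 1 - 1*4 = 1 - 4 = -3)
m = 0 (m = 0*(-6) = 0)
m*((37 + F(C(-1)))/(108 + 44)) = 0*((37 - 3)/(108 + 44)) = 0*(34/152) = 0*(34*(1/152)) = 0*(17/76) = 0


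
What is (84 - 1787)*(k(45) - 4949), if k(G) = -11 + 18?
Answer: 8416226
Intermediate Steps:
k(G) = 7
(84 - 1787)*(k(45) - 4949) = (84 - 1787)*(7 - 4949) = -1703*(-4942) = 8416226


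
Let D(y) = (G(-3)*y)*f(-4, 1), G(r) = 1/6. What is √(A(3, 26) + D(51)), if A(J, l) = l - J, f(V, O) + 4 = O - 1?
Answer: I*√11 ≈ 3.3166*I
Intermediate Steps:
f(V, O) = -5 + O (f(V, O) = -4 + (O - 1) = -4 + (-1 + O) = -5 + O)
G(r) = ⅙
D(y) = -2*y/3 (D(y) = (y/6)*(-5 + 1) = (y/6)*(-4) = -2*y/3)
√(A(3, 26) + D(51)) = √((26 - 1*3) - ⅔*51) = √((26 - 3) - 34) = √(23 - 34) = √(-11) = I*√11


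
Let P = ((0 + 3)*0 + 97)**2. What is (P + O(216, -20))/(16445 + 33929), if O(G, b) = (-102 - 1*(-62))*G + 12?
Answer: 781/50374 ≈ 0.015504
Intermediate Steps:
O(G, b) = 12 - 40*G (O(G, b) = (-102 + 62)*G + 12 = -40*G + 12 = 12 - 40*G)
P = 9409 (P = (3*0 + 97)**2 = (0 + 97)**2 = 97**2 = 9409)
(P + O(216, -20))/(16445 + 33929) = (9409 + (12 - 40*216))/(16445 + 33929) = (9409 + (12 - 8640))/50374 = (9409 - 8628)*(1/50374) = 781*(1/50374) = 781/50374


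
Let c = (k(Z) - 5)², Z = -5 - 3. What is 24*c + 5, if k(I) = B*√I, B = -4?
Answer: -2467 + 1920*I*√2 ≈ -2467.0 + 2715.3*I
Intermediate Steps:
Z = -8
k(I) = -4*√I
c = (-5 - 8*I*√2)² (c = (-8*I*√2 - 5)² = (-5 - 8*I*√2)² ≈ -103.0 + 113.14*I)
24*c + 5 = 24*(-103 + 80*I*√2) + 5 = (-2472 + 1920*I*√2) + 5 = -2467 + 1920*I*√2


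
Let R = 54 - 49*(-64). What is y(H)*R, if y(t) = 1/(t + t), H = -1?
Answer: -1595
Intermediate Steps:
y(t) = 1/(2*t)
R = 3190 (R = 54 + 3136 = 3190)
y(H)*R = ((½)/(-1))*3190 = ((½)*(-1))*3190 = -½*3190 = -1595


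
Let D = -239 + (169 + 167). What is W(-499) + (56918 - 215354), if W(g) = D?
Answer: -158339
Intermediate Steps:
D = 97 (D = -239 + 336 = 97)
W(g) = 97
W(-499) + (56918 - 215354) = 97 + (56918 - 215354) = 97 - 158436 = -158339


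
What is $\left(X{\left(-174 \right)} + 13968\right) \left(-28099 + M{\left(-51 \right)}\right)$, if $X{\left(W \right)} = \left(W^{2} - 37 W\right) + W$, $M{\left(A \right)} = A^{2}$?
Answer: $-1287852984$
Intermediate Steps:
$X{\left(W \right)} = W^{2} - 36 W$
$\left(X{\left(-174 \right)} + 13968\right) \left(-28099 + M{\left(-51 \right)}\right) = \left(- 174 \left(-36 - 174\right) + 13968\right) \left(-28099 + \left(-51\right)^{2}\right) = \left(\left(-174\right) \left(-210\right) + 13968\right) \left(-28099 + 2601\right) = \left(36540 + 13968\right) \left(-25498\right) = 50508 \left(-25498\right) = -1287852984$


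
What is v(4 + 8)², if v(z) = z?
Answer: 144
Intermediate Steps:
v(4 + 8)² = (4 + 8)² = 12² = 144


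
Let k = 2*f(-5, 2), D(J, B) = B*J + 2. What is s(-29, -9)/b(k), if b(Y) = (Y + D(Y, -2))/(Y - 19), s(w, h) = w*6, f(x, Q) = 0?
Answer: 1653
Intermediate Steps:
D(J, B) = 2 + B*J
s(w, h) = 6*w
k = 0 (k = 2*0 = 0)
b(Y) = (2 - Y)/(-19 + Y) (b(Y) = (Y + (2 - 2*Y))/(Y - 19) = (2 - Y)/(-19 + Y))
s(-29, -9)/b(k) = (6*(-29))/(((2 - 1*0)/(-19 + 0))) = -174*(-19/(2 + 0)) = -174/((-1/19*2)) = -174/(-2/19) = -174*(-19/2) = 1653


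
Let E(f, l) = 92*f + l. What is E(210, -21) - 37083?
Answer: -17784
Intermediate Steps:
E(f, l) = l + 92*f
E(210, -21) - 37083 = (-21 + 92*210) - 37083 = (-21 + 19320) - 37083 = 19299 - 37083 = -17784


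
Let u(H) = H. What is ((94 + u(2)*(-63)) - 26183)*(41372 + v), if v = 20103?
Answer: -1611567125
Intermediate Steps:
((94 + u(2)*(-63)) - 26183)*(41372 + v) = ((94 + 2*(-63)) - 26183)*(41372 + 20103) = ((94 - 126) - 26183)*61475 = (-32 - 26183)*61475 = -26215*61475 = -1611567125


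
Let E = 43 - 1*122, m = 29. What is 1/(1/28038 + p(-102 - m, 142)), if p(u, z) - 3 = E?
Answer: -28038/2130887 ≈ -0.013158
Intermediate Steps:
E = -79 (E = 43 - 122 = -79)
p(u, z) = -76 (p(u, z) = 3 - 79 = -76)
1/(1/28038 + p(-102 - m, 142)) = 1/(1/28038 - 76) = 1/(-2130887/28038) = -28038/2130887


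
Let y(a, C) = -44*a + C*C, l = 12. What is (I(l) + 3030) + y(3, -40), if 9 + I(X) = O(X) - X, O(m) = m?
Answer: 4489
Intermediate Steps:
I(X) = -9 (I(X) = -9 + (X - X) = -9 + 0 = -9)
y(a, C) = C² - 44*a (y(a, C) = -44*a + C² = C² - 44*a)
(I(l) + 3030) + y(3, -40) = (-9 + 3030) + ((-40)² - 44*3) = 3021 + (1600 - 132) = 3021 + 1468 = 4489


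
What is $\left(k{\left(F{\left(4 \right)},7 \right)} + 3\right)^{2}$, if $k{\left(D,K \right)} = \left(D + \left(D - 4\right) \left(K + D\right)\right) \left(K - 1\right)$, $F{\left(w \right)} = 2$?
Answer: $8649$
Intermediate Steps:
$k{\left(D,K \right)} = \left(-1 + K\right) \left(D + \left(-4 + D\right) \left(D + K\right)\right)$ ($k{\left(D,K \right)} = \left(D + \left(-4 + D\right) \left(D + K\right)\right) \left(-1 + K\right) = \left(-1 + K\right) \left(D + \left(-4 + D\right) \left(D + K\right)\right)$)
$\left(k{\left(F{\left(4 \right)},7 \right)} + 3\right)^{2} = \left(\left(- 2^{2} - 4 \cdot 7^{2} + 3 \cdot 2 + 4 \cdot 7 + 2 \cdot 7^{2} + 7 \cdot 2^{2} - 8 \cdot 7\right) + 3\right)^{2} = \left(\left(\left(-1\right) 4 - 196 + 6 + 28 + 2 \cdot 49 + 7 \cdot 4 - 56\right) + 3\right)^{2} = \left(\left(-4 - 196 + 6 + 28 + 98 + 28 - 56\right) + 3\right)^{2} = \left(-96 + 3\right)^{2} = \left(-93\right)^{2} = 8649$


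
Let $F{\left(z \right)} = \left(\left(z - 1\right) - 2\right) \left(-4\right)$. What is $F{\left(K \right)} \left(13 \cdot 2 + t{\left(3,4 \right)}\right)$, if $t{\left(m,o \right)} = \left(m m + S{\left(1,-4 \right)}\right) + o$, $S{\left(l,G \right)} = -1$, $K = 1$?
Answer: $304$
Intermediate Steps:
$F{\left(z \right)} = 12 - 4 z$ ($F{\left(z \right)} = \left(\left(z - 1\right) - 2\right) \left(-4\right) = \left(\left(-1 + z\right) - 2\right) \left(-4\right) = \left(-3 + z\right) \left(-4\right) = 12 - 4 z$)
$t{\left(m,o \right)} = -1 + o + m^{2}$ ($t{\left(m,o \right)} = \left(m m - 1\right) + o = \left(m^{2} - 1\right) + o = \left(-1 + m^{2}\right) + o = -1 + o + m^{2}$)
$F{\left(K \right)} \left(13 \cdot 2 + t{\left(3,4 \right)}\right) = \left(12 - 4\right) \left(13 \cdot 2 + \left(-1 + 4 + 3^{2}\right)\right) = \left(12 - 4\right) \left(26 + \left(-1 + 4 + 9\right)\right) = 8 \left(26 + 12\right) = 8 \cdot 38 = 304$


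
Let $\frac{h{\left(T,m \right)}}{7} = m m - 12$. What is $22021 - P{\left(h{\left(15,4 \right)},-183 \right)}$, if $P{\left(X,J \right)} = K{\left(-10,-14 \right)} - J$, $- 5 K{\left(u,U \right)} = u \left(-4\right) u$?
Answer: $21758$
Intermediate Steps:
$K{\left(u,U \right)} = \frac{4 u^{2}}{5}$ ($K{\left(u,U \right)} = - \frac{u \left(-4\right) u}{5} = - \frac{- 4 u u}{5} = - \frac{\left(-4\right) u^{2}}{5} = \frac{4 u^{2}}{5}$)
$h{\left(T,m \right)} = -84 + 7 m^{2}$ ($h{\left(T,m \right)} = 7 \left(m m - 12\right) = 7 \left(m^{2} - 12\right) = 7 \left(-12 + m^{2}\right) = -84 + 7 m^{2}$)
$P{\left(X,J \right)} = 80 - J$ ($P{\left(X,J \right)} = \frac{4 \left(-10\right)^{2}}{5} - J = \frac{4}{5} \cdot 100 - J = 80 - J$)
$22021 - P{\left(h{\left(15,4 \right)},-183 \right)} = 22021 - \left(80 - -183\right) = 22021 - \left(80 + 183\right) = 22021 - 263 = 21758$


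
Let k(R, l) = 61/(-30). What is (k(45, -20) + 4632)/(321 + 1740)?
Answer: 138899/61830 ≈ 2.2465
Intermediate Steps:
k(R, l) = -61/30 (k(R, l) = 61*(-1/30) = -61/30)
(k(45, -20) + 4632)/(321 + 1740) = (-61/30 + 4632)/(321 + 1740) = (138899/30)/2061 = (138899/30)*(1/2061) = 138899/61830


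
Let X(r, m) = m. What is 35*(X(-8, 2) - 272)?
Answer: -9450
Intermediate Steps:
35*(X(-8, 2) - 272) = 35*(2 - 272) = 35*(-270) = -9450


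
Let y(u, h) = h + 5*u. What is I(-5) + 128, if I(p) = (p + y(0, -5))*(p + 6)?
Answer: 118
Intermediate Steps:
I(p) = (-5 + p)*(6 + p) (I(p) = (p + (-5 + 5*0))*(p + 6) = (p + (-5 + 0))*(6 + p) = (p - 5)*(6 + p) = (-5 + p)*(6 + p))
I(-5) + 128 = (-30 - 5 + (-5)**2) + 128 = (-30 - 5 + 25) + 128 = -10 + 128 = 118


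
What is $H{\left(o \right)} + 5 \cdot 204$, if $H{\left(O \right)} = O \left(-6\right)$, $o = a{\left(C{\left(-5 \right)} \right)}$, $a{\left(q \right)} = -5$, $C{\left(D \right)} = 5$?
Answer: $1050$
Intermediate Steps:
$o = -5$
$H{\left(O \right)} = - 6 O$
$H{\left(o \right)} + 5 \cdot 204 = \left(-6\right) \left(-5\right) + 5 \cdot 204 = 30 + 1020 = 1050$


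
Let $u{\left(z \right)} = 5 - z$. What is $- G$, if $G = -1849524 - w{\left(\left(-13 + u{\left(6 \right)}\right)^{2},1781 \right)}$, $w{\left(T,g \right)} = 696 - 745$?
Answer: $1849475$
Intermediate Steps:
$w{\left(T,g \right)} = -49$
$G = -1849475$ ($G = -1849524 - -49 = -1849524 + 49 = -1849475$)
$- G = \left(-1\right) \left(-1849475\right) = 1849475$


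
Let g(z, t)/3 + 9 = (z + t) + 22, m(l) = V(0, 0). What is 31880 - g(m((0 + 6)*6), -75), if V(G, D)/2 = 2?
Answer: 32054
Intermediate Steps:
V(G, D) = 4 (V(G, D) = 2*2 = 4)
m(l) = 4
g(z, t) = 39 + 3*t + 3*z (g(z, t) = -27 + 3*((z + t) + 22) = -27 + 3*((t + z) + 22) = -27 + 3*(22 + t + z) = -27 + (66 + 3*t + 3*z) = 39 + 3*t + 3*z)
31880 - g(m((0 + 6)*6), -75) = 31880 - (39 + 3*(-75) + 3*4) = 31880 - (39 - 225 + 12) = 31880 - 1*(-174) = 31880 + 174 = 32054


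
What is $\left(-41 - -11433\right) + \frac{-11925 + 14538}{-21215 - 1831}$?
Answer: $\frac{87512473}{7682} \approx 11392.0$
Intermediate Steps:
$\left(-41 - -11433\right) + \frac{-11925 + 14538}{-21215 - 1831} = \left(-41 + 11433\right) + \frac{2613}{-23046} = 11392 + 2613 \left(- \frac{1}{23046}\right) = 11392 - \frac{871}{7682} = \frac{87512473}{7682}$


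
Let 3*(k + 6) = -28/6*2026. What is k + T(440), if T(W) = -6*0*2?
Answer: -28418/9 ≈ -3157.6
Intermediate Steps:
k = -28418/9 (k = -6 + (-28/6*2026)/3 = -6 + (-28*⅙*2026)/3 = -6 + (-14/3*2026)/3 = -6 + (⅓)*(-28364/3) = -6 - 28364/9 = -28418/9 ≈ -3157.6)
T(W) = 0 (T(W) = 0*2 = 0)
k + T(440) = -28418/9 + 0 = -28418/9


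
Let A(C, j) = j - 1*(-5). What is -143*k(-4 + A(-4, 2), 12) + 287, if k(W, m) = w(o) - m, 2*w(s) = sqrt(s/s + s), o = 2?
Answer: 2003 - 143*sqrt(3)/2 ≈ 1879.2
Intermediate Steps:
w(s) = sqrt(1 + s)/2 (w(s) = sqrt(s/s + s)/2 = sqrt(1 + s)/2)
A(C, j) = 5 + j (A(C, j) = j + 5 = 5 + j)
k(W, m) = sqrt(3)/2 - m (k(W, m) = sqrt(1 + 2)/2 - m = sqrt(3)/2 - m)
-143*k(-4 + A(-4, 2), 12) + 287 = -143*(sqrt(3)/2 - 1*12) + 287 = -143*(sqrt(3)/2 - 12) + 287 = -143*(-12 + sqrt(3)/2) + 287 = (1716 - 143*sqrt(3)/2) + 287 = 2003 - 143*sqrt(3)/2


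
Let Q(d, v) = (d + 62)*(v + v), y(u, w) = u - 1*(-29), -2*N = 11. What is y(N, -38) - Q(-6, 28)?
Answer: -6225/2 ≈ -3112.5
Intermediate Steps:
N = -11/2 (N = -½*11 = -11/2 ≈ -5.5000)
y(u, w) = 29 + u (y(u, w) = u + 29 = 29 + u)
Q(d, v) = 2*v*(62 + d) (Q(d, v) = (62 + d)*(2*v) = 2*v*(62 + d))
y(N, -38) - Q(-6, 28) = (29 - 11/2) - 2*28*(62 - 6) = 47/2 - 2*28*56 = 47/2 - 1*3136 = 47/2 - 3136 = -6225/2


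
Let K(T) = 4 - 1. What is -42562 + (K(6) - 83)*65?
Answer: -47762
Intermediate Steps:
K(T) = 3
-42562 + (K(6) - 83)*65 = -42562 + (3 - 83)*65 = -42562 - 80*65 = -42562 - 5200 = -47762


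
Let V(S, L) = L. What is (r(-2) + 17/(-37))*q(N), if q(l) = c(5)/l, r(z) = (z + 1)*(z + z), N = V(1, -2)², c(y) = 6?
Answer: 393/74 ≈ 5.3108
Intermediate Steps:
N = 4 (N = (-2)² = 4)
r(z) = 2*z*(1 + z) (r(z) = (1 + z)*(2*z) = 2*z*(1 + z))
q(l) = 6/l
(r(-2) + 17/(-37))*q(N) = (2*(-2)*(1 - 2) + 17/(-37))*(6/4) = (2*(-2)*(-1) + 17*(-1/37))*(6*(¼)) = (4 - 17/37)*(3/2) = (131/37)*(3/2) = 393/74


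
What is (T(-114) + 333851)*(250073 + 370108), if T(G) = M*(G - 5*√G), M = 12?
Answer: 206199639423 - 37210860*I*√114 ≈ 2.062e+11 - 3.973e+8*I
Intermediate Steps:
T(G) = -60*√G + 12*G (T(G) = 12*(G - 5*√G) = -60*√G + 12*G)
(T(-114) + 333851)*(250073 + 370108) = ((-60*I*√114 + 12*(-114)) + 333851)*(250073 + 370108) = ((-60*I*√114 - 1368) + 333851)*620181 = ((-1368 - 60*I*√114) + 333851)*620181 = (332483 - 60*I*√114)*620181 = 206199639423 - 37210860*I*√114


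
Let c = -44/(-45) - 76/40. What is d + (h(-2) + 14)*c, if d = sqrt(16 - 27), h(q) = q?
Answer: -166/15 + I*sqrt(11) ≈ -11.067 + 3.3166*I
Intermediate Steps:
d = I*sqrt(11) (d = sqrt(-11) = I*sqrt(11) ≈ 3.3166*I)
c = -83/90 (c = -44*(-1/45) - 76*1/40 = 44/45 - 19/10 = -83/90 ≈ -0.92222)
d + (h(-2) + 14)*c = I*sqrt(11) + (-2 + 14)*(-83/90) = I*sqrt(11) + 12*(-83/90) = I*sqrt(11) - 166/15 = -166/15 + I*sqrt(11)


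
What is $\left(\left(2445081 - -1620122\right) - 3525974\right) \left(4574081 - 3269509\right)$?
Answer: $703463054988$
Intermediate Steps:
$\left(\left(2445081 - -1620122\right) - 3525974\right) \left(4574081 - 3269509\right) = \left(\left(2445081 + 1620122\right) - 3525974\right) 1304572 = \left(4065203 - 3525974\right) 1304572 = 539229 \cdot 1304572 = 703463054988$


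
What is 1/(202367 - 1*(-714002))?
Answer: 1/916369 ≈ 1.0913e-6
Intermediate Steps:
1/(202367 - 1*(-714002)) = 1/(202367 + 714002) = 1/916369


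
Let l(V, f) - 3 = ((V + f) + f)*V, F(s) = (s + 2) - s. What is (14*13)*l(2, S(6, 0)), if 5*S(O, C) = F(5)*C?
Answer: 1274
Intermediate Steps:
F(s) = 2 (F(s) = (2 + s) - s = 2)
S(O, C) = 2*C/5 (S(O, C) = (2*C)/5 = 2*C/5)
l(V, f) = 3 + V*(V + 2*f) (l(V, f) = 3 + ((V + f) + f)*V = 3 + (V + 2*f)*V = 3 + V*(V + 2*f))
(14*13)*l(2, S(6, 0)) = (14*13)*(3 + 2² + 2*2*((⅖)*0)) = 182*(3 + 4 + 2*2*0) = 182*(3 + 4 + 0) = 182*7 = 1274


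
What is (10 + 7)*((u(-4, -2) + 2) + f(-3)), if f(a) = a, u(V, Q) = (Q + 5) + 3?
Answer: 85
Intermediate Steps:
u(V, Q) = 8 + Q (u(V, Q) = (5 + Q) + 3 = 8 + Q)
(10 + 7)*((u(-4, -2) + 2) + f(-3)) = (10 + 7)*(((8 - 2) + 2) - 3) = 17*((6 + 2) - 3) = 17*(8 - 3) = 17*5 = 85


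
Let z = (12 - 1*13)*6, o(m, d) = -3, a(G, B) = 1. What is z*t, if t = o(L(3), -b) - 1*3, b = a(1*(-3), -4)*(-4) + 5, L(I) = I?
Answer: 36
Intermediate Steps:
b = 1 (b = 1*(-4) + 5 = -4 + 5 = 1)
z = -6 (z = (12 - 13)*6 = -1*6 = -6)
t = -6 (t = -3 - 1*3 = -3 - 3 = -6)
z*t = -6*(-6) = 36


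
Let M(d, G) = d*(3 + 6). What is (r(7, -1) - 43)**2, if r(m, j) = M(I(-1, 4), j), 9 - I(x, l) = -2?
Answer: 3136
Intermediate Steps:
I(x, l) = 11 (I(x, l) = 9 - 1*(-2) = 9 + 2 = 11)
M(d, G) = 9*d (M(d, G) = d*9 = 9*d)
r(m, j) = 99 (r(m, j) = 9*11 = 99)
(r(7, -1) - 43)**2 = (99 - 43)**2 = 56**2 = 3136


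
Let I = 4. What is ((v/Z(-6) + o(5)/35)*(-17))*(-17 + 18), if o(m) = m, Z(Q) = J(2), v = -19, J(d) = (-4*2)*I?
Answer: -2805/224 ≈ -12.522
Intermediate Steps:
J(d) = -32 (J(d) = -4*2*4 = -8*4 = -32)
Z(Q) = -32
((v/Z(-6) + o(5)/35)*(-17))*(-17 + 18) = ((-19/(-32) + 5/35)*(-17))*(-17 + 18) = ((-19*(-1/32) + 5*(1/35))*(-17))*1 = ((19/32 + 1/7)*(-17))*1 = ((165/224)*(-17))*1 = -2805/224*1 = -2805/224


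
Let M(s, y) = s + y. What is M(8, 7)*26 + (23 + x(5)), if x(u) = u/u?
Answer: 414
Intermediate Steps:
x(u) = 1
M(8, 7)*26 + (23 + x(5)) = (8 + 7)*26 + (23 + 1) = 15*26 + 24 = 390 + 24 = 414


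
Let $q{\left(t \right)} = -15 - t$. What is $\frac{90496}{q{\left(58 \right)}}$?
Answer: $- \frac{90496}{73} \approx -1239.7$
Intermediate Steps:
$\frac{90496}{q{\left(58 \right)}} = \frac{90496}{-15 - 58} = \frac{90496}{-73} = 90496 \left(- \frac{1}{73}\right) = - \frac{90496}{73}$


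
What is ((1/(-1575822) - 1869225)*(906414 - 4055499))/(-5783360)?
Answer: -618389154851154989/607569728128 ≈ -1.0178e+6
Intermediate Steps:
((1/(-1575822) - 1869225)*(906414 - 4055499))/(-5783360) = ((-1/1575822 - 1869225)*(-3149085))*(-1/5783360) = -2945565877951/1575822*(-3149085)*(-1/5783360) = (3091945774255774945/525274)*(-1/5783360) = -618389154851154989/607569728128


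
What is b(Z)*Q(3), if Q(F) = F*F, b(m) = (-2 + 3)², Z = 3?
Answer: 9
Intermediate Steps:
b(m) = 1 (b(m) = 1² = 1)
Q(F) = F²
b(Z)*Q(3) = 1*3² = 1*9 = 9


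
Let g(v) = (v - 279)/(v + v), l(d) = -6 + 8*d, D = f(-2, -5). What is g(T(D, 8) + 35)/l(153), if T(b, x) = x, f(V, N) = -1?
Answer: -59/26187 ≈ -0.0022530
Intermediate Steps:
D = -1
g(v) = (-279 + v)/(2*v) (g(v) = (-279 + v)/((2*v)) = (-279 + v)*(1/(2*v)) = (-279 + v)/(2*v))
g(T(D, 8) + 35)/l(153) = ((-279 + (8 + 35))/(2*(8 + 35)))/(-6 + 8*153) = ((1/2)*(-279 + 43)/43)/(-6 + 1224) = ((1/2)*(1/43)*(-236))/1218 = -118/43*1/1218 = -59/26187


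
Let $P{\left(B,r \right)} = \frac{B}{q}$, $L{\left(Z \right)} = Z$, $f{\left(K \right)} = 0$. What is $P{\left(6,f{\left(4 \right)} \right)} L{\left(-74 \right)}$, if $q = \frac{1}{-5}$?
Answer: $2220$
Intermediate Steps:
$q = - \frac{1}{5} \approx -0.2$
$P{\left(B,r \right)} = - 5 B$ ($P{\left(B,r \right)} = \frac{B}{- \frac{1}{5}} = B \left(-5\right) = - 5 B$)
$P{\left(6,f{\left(4 \right)} \right)} L{\left(-74 \right)} = \left(-5\right) 6 \left(-74\right) = \left(-30\right) \left(-74\right) = 2220$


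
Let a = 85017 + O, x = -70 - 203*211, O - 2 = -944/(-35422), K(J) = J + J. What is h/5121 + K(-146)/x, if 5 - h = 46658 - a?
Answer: 3242122474594/432357513777 ≈ 7.4987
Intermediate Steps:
K(J) = 2*J
O = 35894/17711 (O = 2 - 944/(-35422) = 2 - 944*(-1/35422) = 2 + 472/17711 = 35894/17711 ≈ 2.0266)
x = -42903 (x = -70 - 42833 = -42903)
a = 1505771981/17711 (a = 85017 + 35894/17711 = 1505771981/17711 ≈ 85019.)
h = 679500698/17711 (h = 5 - (46658 - 1*1505771981/17711) = 5 - (46658 - 1505771981/17711) = 5 - 1*(-679412143/17711) = 5 + 679412143/17711 = 679500698/17711 ≈ 38366.)
h/5121 + K(-146)/x = (679500698/17711)/5121 + (2*(-146))/(-42903) = (679500698/17711)*(1/5121) - 292*(-1/42903) = 679500698/90698031 + 292/42903 = 3242122474594/432357513777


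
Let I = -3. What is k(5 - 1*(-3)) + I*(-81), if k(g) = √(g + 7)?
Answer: 243 + √15 ≈ 246.87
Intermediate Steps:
k(g) = √(7 + g)
k(5 - 1*(-3)) + I*(-81) = √(7 + (5 - 1*(-3))) - 3*(-81) = √(7 + (5 + 3)) + 243 = √(7 + 8) + 243 = √15 + 243 = 243 + √15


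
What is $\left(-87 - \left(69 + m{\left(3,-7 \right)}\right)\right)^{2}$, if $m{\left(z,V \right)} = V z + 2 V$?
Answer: $14641$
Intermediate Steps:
$m{\left(z,V \right)} = 2 V + V z$
$\left(-87 - \left(69 + m{\left(3,-7 \right)}\right)\right)^{2} = \left(-87 - \left(69 - 7 \left(2 + 3\right)\right)\right)^{2} = \left(-87 - \left(69 - 35\right)\right)^{2} = \left(-87 - 34\right)^{2} = \left(-121\right)^{2} = 14641$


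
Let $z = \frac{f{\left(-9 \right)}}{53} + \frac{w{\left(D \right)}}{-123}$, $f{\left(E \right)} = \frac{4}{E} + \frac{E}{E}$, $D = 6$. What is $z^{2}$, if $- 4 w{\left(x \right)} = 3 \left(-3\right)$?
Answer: $\frac{373321}{6119619984} \approx 6.1004 \cdot 10^{-5}$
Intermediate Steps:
$w{\left(x \right)} = \frac{9}{4}$ ($w{\left(x \right)} = - \frac{3 \left(-3\right)}{4} = \left(- \frac{1}{4}\right) \left(-9\right) = \frac{9}{4}$)
$f{\left(E \right)} = 1 + \frac{4}{E}$ ($f{\left(E \right)} = \frac{4}{E} + 1 = 1 + \frac{4}{E}$)
$z = - \frac{611}{78228}$ ($z = \frac{\frac{1}{-9} \left(4 - 9\right)}{53} + \frac{9}{4 \left(-123\right)} = \left(- \frac{1}{9}\right) \left(-5\right) \frac{1}{53} + \frac{9}{4} \left(- \frac{1}{123}\right) = \frac{5}{9} \cdot \frac{1}{53} - \frac{3}{164} = \frac{5}{477} - \frac{3}{164} = - \frac{611}{78228} \approx -0.0078105$)
$z^{2} = \left(- \frac{611}{78228}\right)^{2} = \frac{373321}{6119619984}$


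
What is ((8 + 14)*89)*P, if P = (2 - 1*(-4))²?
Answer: 70488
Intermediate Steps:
P = 36 (P = (2 + 4)² = 6² = 36)
((8 + 14)*89)*P = ((8 + 14)*89)*36 = (22*89)*36 = 1958*36 = 70488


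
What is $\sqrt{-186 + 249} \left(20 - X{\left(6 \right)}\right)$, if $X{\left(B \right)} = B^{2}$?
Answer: $- 48 \sqrt{7} \approx -127.0$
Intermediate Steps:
$\sqrt{-186 + 249} \left(20 - X{\left(6 \right)}\right) = \sqrt{-186 + 249} \left(20 - 6^{2}\right) = \sqrt{63} \left(20 - 36\right) = 3 \sqrt{7} \left(20 - 36\right) = 3 \sqrt{7} \left(-16\right) = - 48 \sqrt{7}$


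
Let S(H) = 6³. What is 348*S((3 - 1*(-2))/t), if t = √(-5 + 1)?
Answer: 75168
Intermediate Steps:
t = 2*I (t = √(-4) = 2*I ≈ 2.0*I)
S(H) = 216
348*S((3 - 1*(-2))/t) = 348*216 = 75168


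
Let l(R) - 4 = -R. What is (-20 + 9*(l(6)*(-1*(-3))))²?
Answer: 5476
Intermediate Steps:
l(R) = 4 - R
(-20 + 9*(l(6)*(-1*(-3))))² = (-20 + 9*((4 - 1*6)*(-1*(-3))))² = (-20 + 9*((4 - 6)*3))² = (-20 + 9*(-2*3))² = (-20 + 9*(-6))² = (-20 - 54)² = (-74)² = 5476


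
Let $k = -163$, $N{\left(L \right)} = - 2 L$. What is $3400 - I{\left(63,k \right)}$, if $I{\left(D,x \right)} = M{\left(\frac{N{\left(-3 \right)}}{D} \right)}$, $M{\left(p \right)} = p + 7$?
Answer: $\frac{71251}{21} \approx 3392.9$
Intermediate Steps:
$M{\left(p \right)} = 7 + p$
$I{\left(D,x \right)} = 7 + \frac{6}{D}$ ($I{\left(D,x \right)} = 7 + \frac{\left(-2\right) \left(-3\right)}{D} = 7 + \frac{6}{D}$)
$3400 - I{\left(63,k \right)} = 3400 - \left(7 + \frac{6}{63}\right) = 3400 - \left(7 + 6 \cdot \frac{1}{63}\right) = 3400 - \left(7 + \frac{2}{21}\right) = 3400 - \frac{149}{21} = \frac{71251}{21}$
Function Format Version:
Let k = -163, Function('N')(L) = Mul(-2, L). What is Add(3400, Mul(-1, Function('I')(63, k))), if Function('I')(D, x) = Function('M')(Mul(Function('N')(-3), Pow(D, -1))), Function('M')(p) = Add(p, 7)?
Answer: Rational(71251, 21) ≈ 3392.9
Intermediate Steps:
Function('M')(p) = Add(7, p)
Function('I')(D, x) = Add(7, Mul(6, Pow(D, -1))) (Function('I')(D, x) = Add(7, Mul(Mul(-2, -3), Pow(D, -1))) = Add(7, Mul(6, Pow(D, -1))))
Add(3400, Mul(-1, Function('I')(63, k))) = Add(3400, Mul(-1, Add(7, Mul(6, Pow(63, -1))))) = Add(3400, Mul(-1, Add(7, Mul(6, Rational(1, 63))))) = Add(3400, Mul(-1, Add(7, Rational(2, 21)))) = Add(3400, Mul(-1, Rational(149, 21))) = Add(3400, Rational(-149, 21)) = Rational(71251, 21)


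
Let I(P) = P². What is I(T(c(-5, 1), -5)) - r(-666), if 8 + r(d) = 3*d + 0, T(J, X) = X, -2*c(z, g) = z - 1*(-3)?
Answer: 2031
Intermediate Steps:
c(z, g) = -3/2 - z/2 (c(z, g) = -(z - 1*(-3))/2 = -(z + 3)/2 = -(3 + z)/2 = -3/2 - z/2)
r(d) = -8 + 3*d (r(d) = -8 + (3*d + 0) = -8 + 3*d)
I(T(c(-5, 1), -5)) - r(-666) = (-5)² - (-8 + 3*(-666)) = 25 - (-8 - 1998) = 25 - 1*(-2006) = 25 + 2006 = 2031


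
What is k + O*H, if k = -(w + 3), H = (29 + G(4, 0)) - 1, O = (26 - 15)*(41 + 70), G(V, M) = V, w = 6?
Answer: 39063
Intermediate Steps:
O = 1221 (O = 11*111 = 1221)
H = 32 (H = (29 + 4) - 1 = 33 - 1 = 32)
k = -9 (k = -(6 + 3) = -1*9 = -9)
k + O*H = -9 + 1221*32 = -9 + 39072 = 39063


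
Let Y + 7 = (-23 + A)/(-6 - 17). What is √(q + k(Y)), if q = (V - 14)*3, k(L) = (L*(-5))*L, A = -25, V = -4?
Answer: I*√92411/23 ≈ 13.217*I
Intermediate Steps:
Y = -113/23 (Y = -7 + (-23 - 25)/(-6 - 17) = -7 - 48/(-23) = -7 - 48*(-1/23) = -7 + 48/23 = -113/23 ≈ -4.9130)
k(L) = -5*L² (k(L) = (-5*L)*L = -5*L²)
q = -54 (q = (-4 - 14)*3 = -18*3 = -54)
√(q + k(Y)) = √(-54 - 5*(-113/23)²) = √(-54 - 5*12769/529) = √(-54 - 63845/529) = √(-92411/529) = I*√92411/23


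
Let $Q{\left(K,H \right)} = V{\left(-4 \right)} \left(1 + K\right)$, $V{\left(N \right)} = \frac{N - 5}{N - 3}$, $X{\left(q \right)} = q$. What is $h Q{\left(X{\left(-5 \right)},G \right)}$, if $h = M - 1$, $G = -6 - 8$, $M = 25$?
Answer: $- \frac{864}{7} \approx -123.43$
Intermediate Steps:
$V{\left(N \right)} = \frac{-5 + N}{-3 + N}$
$G = -14$ ($G = -6 - 8 = -14$)
$Q{\left(K,H \right)} = \frac{9}{7} + \frac{9 K}{7}$ ($Q{\left(K,H \right)} = \frac{-5 - 4}{-3 - 4} \left(1 + K\right) = \frac{1}{-7} \left(-9\right) \left(1 + K\right) = \left(- \frac{1}{7}\right) \left(-9\right) \left(1 + K\right) = \frac{9 \left(1 + K\right)}{7} = \frac{9}{7} + \frac{9 K}{7}$)
$h = 24$ ($h = 25 - 1 = 24$)
$h Q{\left(X{\left(-5 \right)},G \right)} = 24 \left(\frac{9}{7} + \frac{9}{7} \left(-5\right)\right) = 24 \left(\frac{9}{7} - \frac{45}{7}\right) = 24 \left(- \frac{36}{7}\right) = - \frac{864}{7}$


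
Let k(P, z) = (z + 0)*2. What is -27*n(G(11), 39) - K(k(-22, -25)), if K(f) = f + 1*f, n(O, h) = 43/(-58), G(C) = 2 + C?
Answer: 6961/58 ≈ 120.02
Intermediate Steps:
n(O, h) = -43/58 (n(O, h) = 43*(-1/58) = -43/58)
k(P, z) = 2*z (k(P, z) = z*2 = 2*z)
K(f) = 2*f (K(f) = f + f = 2*f)
-27*n(G(11), 39) - K(k(-22, -25)) = -27*(-43/58) - 2*2*(-25) = 1161/58 - 2*(-50) = 1161/58 - 1*(-100) = 1161/58 + 100 = 6961/58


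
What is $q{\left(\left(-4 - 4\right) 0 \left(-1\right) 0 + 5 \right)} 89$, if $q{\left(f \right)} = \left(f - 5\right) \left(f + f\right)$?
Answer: $0$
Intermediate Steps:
$q{\left(f \right)} = 2 f \left(-5 + f\right)$ ($q{\left(f \right)} = \left(-5 + f\right) 2 f = 2 f \left(-5 + f\right)$)
$q{\left(\left(-4 - 4\right) 0 \left(-1\right) 0 + 5 \right)} 89 = 2 \left(\left(-4 - 4\right) 0 \left(-1\right) 0 + 5\right) \left(-5 + \left(\left(-4 - 4\right) 0 \left(-1\right) 0 + 5\right)\right) 89 = 2 \left(- 8 \cdot 0 \cdot 0 + 5\right) \left(-5 + \left(- 8 \cdot 0 \cdot 0 + 5\right)\right) 89 = 2 \left(\left(-8\right) 0 + 5\right) \left(-5 + \left(\left(-8\right) 0 + 5\right)\right) 89 = 2 \left(0 + 5\right) \left(-5 + \left(0 + 5\right)\right) 89 = 2 \cdot 5 \left(-5 + 5\right) 89 = 2 \cdot 5 \cdot 0 \cdot 89 = 0 \cdot 89 = 0$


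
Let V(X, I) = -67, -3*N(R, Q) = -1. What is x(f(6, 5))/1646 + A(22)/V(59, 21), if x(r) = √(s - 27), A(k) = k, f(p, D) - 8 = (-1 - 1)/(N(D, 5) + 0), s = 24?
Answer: -22/67 + I*√3/1646 ≈ -0.32836 + 0.0010523*I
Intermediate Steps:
N(R, Q) = ⅓ (N(R, Q) = -⅓*(-1) = ⅓)
f(p, D) = 2 (f(p, D) = 8 + (-1 - 1)/(⅓ + 0) = 8 - 2/⅓ = 8 - 2*3 = 8 - 6 = 2)
x(r) = I*√3 (x(r) = √(24 - 27) = √(-3) = I*√3)
x(f(6, 5))/1646 + A(22)/V(59, 21) = (I*√3)/1646 + 22/(-67) = (I*√3)*(1/1646) + 22*(-1/67) = I*√3/1646 - 22/67 = -22/67 + I*√3/1646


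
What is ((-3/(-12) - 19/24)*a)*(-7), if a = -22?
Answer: -1001/12 ≈ -83.417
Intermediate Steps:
((-3/(-12) - 19/24)*a)*(-7) = ((-3/(-12) - 19/24)*(-22))*(-7) = ((-3*(-1/12) - 19*1/24)*(-22))*(-7) = ((1/4 - 19/24)*(-22))*(-7) = -13/24*(-22)*(-7) = (143/12)*(-7) = -1001/12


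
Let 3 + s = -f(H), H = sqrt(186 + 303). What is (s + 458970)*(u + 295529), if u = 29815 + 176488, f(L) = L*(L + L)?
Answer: 229833535848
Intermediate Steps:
H = sqrt(489) ≈ 22.113
f(L) = 2*L**2 (f(L) = L*(2*L) = 2*L**2)
s = -981 (s = -3 - 2*(sqrt(489))**2 = -3 - 2*489 = -3 - 1*978 = -3 - 978 = -981)
u = 206303
(s + 458970)*(u + 295529) = (-981 + 458970)*(206303 + 295529) = 457989*501832 = 229833535848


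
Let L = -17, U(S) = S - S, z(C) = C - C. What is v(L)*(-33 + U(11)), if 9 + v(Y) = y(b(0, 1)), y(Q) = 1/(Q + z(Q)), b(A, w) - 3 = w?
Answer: 1155/4 ≈ 288.75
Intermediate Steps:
z(C) = 0
b(A, w) = 3 + w
U(S) = 0
y(Q) = 1/Q (y(Q) = 1/(Q + 0) = 1/Q)
v(Y) = -35/4 (v(Y) = -9 + 1/(3 + 1) = -9 + 1/4 = -35/4)
v(L)*(-33 + U(11)) = -35*(-33 + 0)/4 = -35/4*(-33) = 1155/4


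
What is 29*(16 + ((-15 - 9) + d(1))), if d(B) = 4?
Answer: -116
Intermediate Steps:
29*(16 + ((-15 - 9) + d(1))) = 29*(16 + ((-15 - 9) + 4)) = 29*(16 + (-24 + 4)) = 29*(16 - 20) = 29*(-4) = -116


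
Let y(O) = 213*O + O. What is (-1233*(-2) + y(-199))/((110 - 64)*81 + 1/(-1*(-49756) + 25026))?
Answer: -3000253840/278637733 ≈ -10.768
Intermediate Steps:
y(O) = 214*O
(-1233*(-2) + y(-199))/((110 - 64)*81 + 1/(-1*(-49756) + 25026)) = (-1233*(-2) + 214*(-199))/((110 - 64)*81 + 1/(-1*(-49756) + 25026)) = (2466 - 42586)/(46*81 + 1/(49756 + 25026)) = -40120/(3726 + 1/74782) = -40120/278637733/74782 = -40120*74782/278637733 = -3000253840/278637733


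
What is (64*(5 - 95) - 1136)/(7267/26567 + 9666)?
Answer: -183206032/256803889 ≈ -0.71341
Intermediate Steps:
(64*(5 - 95) - 1136)/(7267/26567 + 9666) = (64*(-90) - 1136)/(7267*(1/26567) + 9666) = (-5760 - 1136)/(7267/26567 + 9666) = -6896/256803889/26567 = -6896*26567/256803889 = -183206032/256803889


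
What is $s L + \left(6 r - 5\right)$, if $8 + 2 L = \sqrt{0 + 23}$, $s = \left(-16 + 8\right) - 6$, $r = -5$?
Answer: $21 - 7 \sqrt{23} \approx -12.571$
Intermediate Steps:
$s = -14$ ($s = -8 - 6 = -14$)
$L = -4 + \frac{\sqrt{23}}{2}$ ($L = -4 + \frac{\sqrt{0 + 23}}{2} = -4 + \frac{\sqrt{23}}{2} \approx -1.6021$)
$s L + \left(6 r - 5\right) = - 14 \left(-4 + \frac{\sqrt{23}}{2}\right) + \left(6 \left(-5\right) - 5\right) = \left(56 - 7 \sqrt{23}\right) - 35 = 21 - 7 \sqrt{23}$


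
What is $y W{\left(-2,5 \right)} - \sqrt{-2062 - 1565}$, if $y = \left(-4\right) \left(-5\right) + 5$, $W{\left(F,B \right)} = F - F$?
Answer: $- 3 i \sqrt{403} \approx - 60.225 i$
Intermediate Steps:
$W{\left(F,B \right)} = 0$
$y = 25$ ($y = 20 + 5 = 25$)
$y W{\left(-2,5 \right)} - \sqrt{-2062 - 1565} = 25 \cdot 0 - \sqrt{-2062 - 1565} = 0 - \sqrt{-3627} = 0 - 3 i \sqrt{403} = - 3 i \sqrt{403}$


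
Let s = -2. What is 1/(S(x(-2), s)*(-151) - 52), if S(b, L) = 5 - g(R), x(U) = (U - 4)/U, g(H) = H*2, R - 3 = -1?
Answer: -1/203 ≈ -0.0049261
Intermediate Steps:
R = 2 (R = 3 - 1 = 2)
g(H) = 2*H
x(U) = (-4 + U)/U
S(b, L) = 1 (S(b, L) = 5 - 2*2 = 5 - 1*4 = 5 - 4 = 1)
1/(S(x(-2), s)*(-151) - 52) = 1/(1*(-151) - 52) = 1/(-151 - 52) = 1/(-203) = -1/203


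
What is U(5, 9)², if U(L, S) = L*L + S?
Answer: 1156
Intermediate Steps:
U(L, S) = S + L² (U(L, S) = L² + S = S + L²)
U(5, 9)² = (9 + 5²)² = (9 + 25)² = 34² = 1156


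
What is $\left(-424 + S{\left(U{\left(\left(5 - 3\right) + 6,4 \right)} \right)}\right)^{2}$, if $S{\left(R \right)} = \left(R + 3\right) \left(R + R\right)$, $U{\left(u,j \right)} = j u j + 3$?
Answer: $1202979856$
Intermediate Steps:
$U{\left(u,j \right)} = 3 + u j^{2}$ ($U{\left(u,j \right)} = u j^{2} + 3 = 3 + u j^{2}$)
$S{\left(R \right)} = 2 R \left(3 + R\right)$ ($S{\left(R \right)} = \left(3 + R\right) 2 R = 2 R \left(3 + R\right)$)
$\left(-424 + S{\left(U{\left(\left(5 - 3\right) + 6,4 \right)} \right)}\right)^{2} = \left(-424 + 2 \left(3 + \left(\left(5 - 3\right) + 6\right) 4^{2}\right) \left(3 + \left(3 + \left(\left(5 - 3\right) + 6\right) 4^{2}\right)\right)\right)^{2} = \left(-424 + 2 \left(3 + \left(2 + 6\right) 16\right) \left(3 + \left(3 + \left(2 + 6\right) 16\right)\right)\right)^{2} = \left(-424 + 2 \left(3 + 8 \cdot 16\right) \left(3 + \left(3 + 8 \cdot 16\right)\right)\right)^{2} = \left(-424 + 2 \left(3 + 128\right) \left(3 + \left(3 + 128\right)\right)\right)^{2} = \left(-424 + 2 \cdot 131 \left(3 + 131\right)\right)^{2} = \left(-424 + 2 \cdot 131 \cdot 134\right)^{2} = \left(-424 + 35108\right)^{2} = 34684^{2} = 1202979856$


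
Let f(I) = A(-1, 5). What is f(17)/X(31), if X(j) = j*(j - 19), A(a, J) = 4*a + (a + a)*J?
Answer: -7/186 ≈ -0.037634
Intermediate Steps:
A(a, J) = 4*a + 2*J*a (A(a, J) = 4*a + (2*a)*J = 4*a + 2*J*a)
f(I) = -14 (f(I) = 2*(-1)*(2 + 5) = 2*(-1)*7 = -14)
X(j) = j*(-19 + j)
f(17)/X(31) = -14*1/(31*(-19 + 31)) = -14/(31*12) = -14/372 = -14*1/372 = -7/186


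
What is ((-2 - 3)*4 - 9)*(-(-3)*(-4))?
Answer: 348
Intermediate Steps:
((-2 - 3)*4 - 9)*(-(-3)*(-4)) = (-5*4 - 9)*(-3*4) = (-20 - 9)*(-12) = -29*(-12) = 348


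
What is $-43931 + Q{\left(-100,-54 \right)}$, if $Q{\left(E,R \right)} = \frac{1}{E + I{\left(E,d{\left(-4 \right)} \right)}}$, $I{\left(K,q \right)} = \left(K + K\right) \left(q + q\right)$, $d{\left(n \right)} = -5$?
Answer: $- \frac{83468899}{1900} \approx -43931.0$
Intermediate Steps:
$I{\left(K,q \right)} = 4 K q$ ($I{\left(K,q \right)} = 2 K 2 q = 4 K q$)
$Q{\left(E,R \right)} = - \frac{1}{19 E}$ ($Q{\left(E,R \right)} = \frac{1}{E + 4 E \left(-5\right)} = \frac{1}{E - 20 E} = \frac{1}{\left(-19\right) E} = - \frac{1}{19 E}$)
$-43931 + Q{\left(-100,-54 \right)} = -43931 - \frac{1}{19 \left(-100\right)} = -43931 - - \frac{1}{1900} = -43931 + \frac{1}{1900} = - \frac{83468899}{1900}$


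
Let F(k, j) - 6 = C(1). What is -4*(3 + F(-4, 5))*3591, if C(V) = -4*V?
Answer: -71820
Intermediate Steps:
F(k, j) = 2 (F(k, j) = 6 - 4*1 = 6 - 4 = 2)
-4*(3 + F(-4, 5))*3591 = -4*(3 + 2)*3591 = -4*5*3591 = -20*3591 = -71820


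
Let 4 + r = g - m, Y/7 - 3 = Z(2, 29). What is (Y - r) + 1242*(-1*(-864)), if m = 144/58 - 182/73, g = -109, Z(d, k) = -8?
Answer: 2271892400/2117 ≈ 1.0732e+6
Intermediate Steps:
Y = -35 (Y = 21 + 7*(-8) = 21 - 56 = -35)
m = -22/2117 (m = 144*(1/58) - 182*1/73 = 72/29 - 182/73 = -22/2117 ≈ -0.010392)
r = -239199/2117 (r = -4 + (-109 - 1*(-22/2117)) = -4 + (-109 + 22/2117) = -4 - 230731/2117 = -239199/2117 ≈ -112.99)
(Y - r) + 1242*(-1*(-864)) = (-35 - 1*(-239199/2117)) + 1242*(-1*(-864)) = (-35 + 239199/2117) + 1242*864 = 165104/2117 + 1073088 = 2271892400/2117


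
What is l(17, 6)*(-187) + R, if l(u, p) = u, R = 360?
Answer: -2819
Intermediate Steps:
l(17, 6)*(-187) + R = 17*(-187) + 360 = -3179 + 360 = -2819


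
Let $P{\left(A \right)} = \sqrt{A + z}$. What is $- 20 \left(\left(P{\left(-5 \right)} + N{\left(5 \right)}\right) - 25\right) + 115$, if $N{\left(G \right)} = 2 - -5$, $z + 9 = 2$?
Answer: $475 - 40 i \sqrt{3} \approx 475.0 - 69.282 i$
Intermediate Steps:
$z = -7$ ($z = -9 + 2 = -7$)
$P{\left(A \right)} = \sqrt{-7 + A}$ ($P{\left(A \right)} = \sqrt{A - 7} = \sqrt{-7 + A}$)
$N{\left(G \right)} = 7$ ($N{\left(G \right)} = 2 + 5 = 7$)
$- 20 \left(\left(P{\left(-5 \right)} + N{\left(5 \right)}\right) - 25\right) + 115 = - 20 \left(\left(\sqrt{-7 - 5} + 7\right) - 25\right) + 115 = - 20 \left(\left(\sqrt{-12} + 7\right) - 25\right) + 115 = - 20 \left(\left(2 i \sqrt{3} + 7\right) - 25\right) + 115 = - 20 \left(\left(7 + 2 i \sqrt{3}\right) - 25\right) + 115 = - 20 \left(-18 + 2 i \sqrt{3}\right) + 115 = \left(360 - 40 i \sqrt{3}\right) + 115 = 475 - 40 i \sqrt{3}$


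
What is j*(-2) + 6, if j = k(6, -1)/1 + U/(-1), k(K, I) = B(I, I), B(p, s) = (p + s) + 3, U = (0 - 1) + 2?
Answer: 6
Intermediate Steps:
U = 1 (U = -1 + 2 = 1)
B(p, s) = 3 + p + s
k(K, I) = 3 + 2*I (k(K, I) = 3 + I + I = 3 + 2*I)
j = 0 (j = (3 + 2*(-1))/1 + 1/(-1) = (3 - 2)*1 + 1*(-1) = 1*1 - 1 = 1 - 1 = 0)
j*(-2) + 6 = 0*(-2) + 6 = 0 + 6 = 6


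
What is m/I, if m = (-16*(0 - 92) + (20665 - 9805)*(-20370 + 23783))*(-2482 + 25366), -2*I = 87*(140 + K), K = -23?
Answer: -565488842912/3393 ≈ -1.6666e+8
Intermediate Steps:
I = -10179/2 (I = -87*(140 - 23)/2 = -87*117/2 = -½*10179 = -10179/2 ≈ -5089.5)
m = 848233264368 (m = (-16*(-92) + 10860*3413)*22884 = (1472 + 37065180)*22884 = 37066652*22884 = 848233264368)
m/I = 848233264368/(-10179/2) = 848233264368*(-2/10179) = -565488842912/3393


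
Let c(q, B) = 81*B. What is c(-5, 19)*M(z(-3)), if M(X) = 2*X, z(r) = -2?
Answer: -6156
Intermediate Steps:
c(-5, 19)*M(z(-3)) = (81*19)*(2*(-2)) = 1539*(-4) = -6156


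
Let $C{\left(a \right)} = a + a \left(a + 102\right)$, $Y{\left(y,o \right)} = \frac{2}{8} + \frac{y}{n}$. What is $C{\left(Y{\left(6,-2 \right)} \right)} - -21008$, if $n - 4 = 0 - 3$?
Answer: $\frac{347053}{16} \approx 21691.0$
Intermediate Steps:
$n = 1$ ($n = 4 + \left(0 - 3\right) = 4 - 3 = 1$)
$Y{\left(y,o \right)} = \frac{1}{4} + y$ ($Y{\left(y,o \right)} = \frac{2}{8} + \frac{y}{1} = 2 \cdot \frac{1}{8} + y 1 = \frac{1}{4} + y$)
$C{\left(a \right)} = a + a \left(102 + a\right)$
$C{\left(Y{\left(6,-2 \right)} \right)} - -21008 = \left(\frac{1}{4} + 6\right) \left(103 + \left(\frac{1}{4} + 6\right)\right) - -21008 = \frac{25 \left(103 + \frac{25}{4}\right)}{4} + 21008 = \frac{25}{4} \cdot \frac{437}{4} + 21008 = \frac{10925}{16} + 21008 = \frac{347053}{16}$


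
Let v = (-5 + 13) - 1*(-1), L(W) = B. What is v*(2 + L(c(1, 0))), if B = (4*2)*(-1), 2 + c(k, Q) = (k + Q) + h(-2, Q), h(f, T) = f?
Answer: -54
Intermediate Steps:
c(k, Q) = -4 + Q + k (c(k, Q) = -2 + ((k + Q) - 2) = -2 + ((Q + k) - 2) = -2 + (-2 + Q + k) = -4 + Q + k)
B = -8 (B = 8*(-1) = -8)
L(W) = -8
v = 9 (v = 8 + 1 = 9)
v*(2 + L(c(1, 0))) = 9*(2 - 8) = 9*(-6) = -54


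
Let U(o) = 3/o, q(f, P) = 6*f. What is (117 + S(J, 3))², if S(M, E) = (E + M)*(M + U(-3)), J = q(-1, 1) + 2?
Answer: 14884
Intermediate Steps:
J = -4 (J = 6*(-1) + 2 = -6 + 2 = -4)
S(M, E) = (-1 + M)*(E + M) (S(M, E) = (E + M)*(M + 3/(-3)) = (E + M)*(M + 3*(-⅓)) = (E + M)*(M - 1) = (E + M)*(-1 + M) = (-1 + M)*(E + M))
(117 + S(J, 3))² = (117 + ((-4)² - 1*3 - 1*(-4) + 3*(-4)))² = (117 + (16 - 3 + 4 - 12))² = (117 + 5)² = 122² = 14884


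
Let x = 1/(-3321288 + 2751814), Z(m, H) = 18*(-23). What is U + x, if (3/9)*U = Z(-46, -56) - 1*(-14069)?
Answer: 23328502409/569474 ≈ 40965.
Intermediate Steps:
Z(m, H) = -414
U = 40965 (U = 3*(-414 - 1*(-14069)) = 3*(-414 + 14069) = 3*13655 = 40965)
x = -1/569474 (x = 1/(-569474) = -1/569474 ≈ -1.7560e-6)
U + x = 40965 - 1/569474 = 23328502409/569474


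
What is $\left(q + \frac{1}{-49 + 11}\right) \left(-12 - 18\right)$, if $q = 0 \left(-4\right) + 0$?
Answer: $\frac{15}{19} \approx 0.78947$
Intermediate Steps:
$q = 0$ ($q = 0 + 0 = 0$)
$\left(q + \frac{1}{-49 + 11}\right) \left(-12 - 18\right) = \left(0 + \frac{1}{-49 + 11}\right) \left(-12 - 18\right) = \left(0 + \frac{1}{-38}\right) \left(-30\right) = \left(0 - \frac{1}{38}\right) \left(-30\right) = \left(- \frac{1}{38}\right) \left(-30\right) = \frac{15}{19}$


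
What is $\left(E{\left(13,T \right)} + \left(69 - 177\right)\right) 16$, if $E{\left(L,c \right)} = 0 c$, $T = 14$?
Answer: $-1728$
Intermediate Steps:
$E{\left(L,c \right)} = 0$
$\left(E{\left(13,T \right)} + \left(69 - 177\right)\right) 16 = \left(0 + \left(69 - 177\right)\right) 16 = \left(0 - 108\right) 16 = \left(-108\right) 16 = -1728$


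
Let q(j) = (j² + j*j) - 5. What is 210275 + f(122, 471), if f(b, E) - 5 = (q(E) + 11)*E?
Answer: 209187328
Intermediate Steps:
q(j) = -5 + 2*j² (q(j) = (j² + j²) - 5 = 2*j² - 5 = -5 + 2*j²)
f(b, E) = 5 + E*(6 + 2*E²) (f(b, E) = 5 + ((-5 + 2*E²) + 11)*E = 5 + (6 + 2*E²)*E = 5 + E*(6 + 2*E²))
210275 + f(122, 471) = 210275 + (5 + 2*471³ + 6*471) = 210275 + (5 + 2*104487111 + 2826) = 210275 + (5 + 208974222 + 2826) = 210275 + 208977053 = 209187328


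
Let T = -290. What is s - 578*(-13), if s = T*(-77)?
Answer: 29844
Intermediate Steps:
s = 22330 (s = -290*(-77) = 22330)
s - 578*(-13) = 22330 - 578*(-13) = 22330 + 7514 = 29844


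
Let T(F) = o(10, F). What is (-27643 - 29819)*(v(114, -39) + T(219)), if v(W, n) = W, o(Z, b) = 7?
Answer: -6952902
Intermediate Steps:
T(F) = 7
(-27643 - 29819)*(v(114, -39) + T(219)) = (-27643 - 29819)*(114 + 7) = -57462*121 = -6952902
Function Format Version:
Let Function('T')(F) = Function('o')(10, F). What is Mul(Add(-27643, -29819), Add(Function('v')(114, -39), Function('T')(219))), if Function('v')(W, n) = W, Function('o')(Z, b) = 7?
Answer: -6952902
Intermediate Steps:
Function('T')(F) = 7
Mul(Add(-27643, -29819), Add(Function('v')(114, -39), Function('T')(219))) = Mul(Add(-27643, -29819), Add(114, 7)) = Mul(-57462, 121) = -6952902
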